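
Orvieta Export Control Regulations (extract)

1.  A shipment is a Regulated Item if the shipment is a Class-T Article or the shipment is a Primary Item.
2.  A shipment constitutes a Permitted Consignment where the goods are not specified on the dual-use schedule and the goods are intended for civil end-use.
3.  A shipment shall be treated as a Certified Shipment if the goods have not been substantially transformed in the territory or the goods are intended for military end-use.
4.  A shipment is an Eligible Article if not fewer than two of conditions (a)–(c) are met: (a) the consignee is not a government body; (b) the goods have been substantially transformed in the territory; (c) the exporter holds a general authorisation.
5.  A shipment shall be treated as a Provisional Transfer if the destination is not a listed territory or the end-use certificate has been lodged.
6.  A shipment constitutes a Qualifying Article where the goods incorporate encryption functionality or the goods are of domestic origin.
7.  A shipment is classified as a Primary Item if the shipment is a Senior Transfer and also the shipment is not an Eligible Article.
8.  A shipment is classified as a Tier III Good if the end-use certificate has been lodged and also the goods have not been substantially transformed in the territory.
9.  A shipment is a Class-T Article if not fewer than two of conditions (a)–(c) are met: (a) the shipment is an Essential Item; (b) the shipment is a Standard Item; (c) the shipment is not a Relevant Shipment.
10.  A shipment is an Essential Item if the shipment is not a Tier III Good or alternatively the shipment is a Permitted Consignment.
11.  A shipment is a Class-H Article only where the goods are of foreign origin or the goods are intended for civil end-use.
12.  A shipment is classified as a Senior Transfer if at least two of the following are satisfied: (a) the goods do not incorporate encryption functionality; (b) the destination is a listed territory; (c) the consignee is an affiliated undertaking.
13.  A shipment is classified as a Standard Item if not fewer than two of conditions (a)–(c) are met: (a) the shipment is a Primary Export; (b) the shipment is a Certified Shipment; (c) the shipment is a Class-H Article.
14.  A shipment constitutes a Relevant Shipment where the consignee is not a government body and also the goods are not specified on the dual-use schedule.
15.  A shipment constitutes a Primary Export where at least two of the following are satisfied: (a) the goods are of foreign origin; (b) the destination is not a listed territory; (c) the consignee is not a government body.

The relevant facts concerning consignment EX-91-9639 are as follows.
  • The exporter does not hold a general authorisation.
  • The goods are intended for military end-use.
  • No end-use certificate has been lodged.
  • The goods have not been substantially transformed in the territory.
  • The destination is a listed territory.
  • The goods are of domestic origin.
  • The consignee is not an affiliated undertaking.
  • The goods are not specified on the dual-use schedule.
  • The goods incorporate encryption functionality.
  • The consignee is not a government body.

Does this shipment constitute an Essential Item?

paragraph 8 — Tier III Good: [the end-use certificate has been lodged? no] AND [the goods have not been substantially transformed in the territory? yes] → not satisfied.
paragraph 2 — Permitted Consignment: [the goods are not specified on the dual-use schedule? yes] AND [the goods are intended for civil end-use? no] → not satisfied.
paragraph 10 — Essential Item: [not a Tier III Good (paragraph 8)? yes] OR [Permitted Consignment (paragraph 2)? no] → satisfied.

Yes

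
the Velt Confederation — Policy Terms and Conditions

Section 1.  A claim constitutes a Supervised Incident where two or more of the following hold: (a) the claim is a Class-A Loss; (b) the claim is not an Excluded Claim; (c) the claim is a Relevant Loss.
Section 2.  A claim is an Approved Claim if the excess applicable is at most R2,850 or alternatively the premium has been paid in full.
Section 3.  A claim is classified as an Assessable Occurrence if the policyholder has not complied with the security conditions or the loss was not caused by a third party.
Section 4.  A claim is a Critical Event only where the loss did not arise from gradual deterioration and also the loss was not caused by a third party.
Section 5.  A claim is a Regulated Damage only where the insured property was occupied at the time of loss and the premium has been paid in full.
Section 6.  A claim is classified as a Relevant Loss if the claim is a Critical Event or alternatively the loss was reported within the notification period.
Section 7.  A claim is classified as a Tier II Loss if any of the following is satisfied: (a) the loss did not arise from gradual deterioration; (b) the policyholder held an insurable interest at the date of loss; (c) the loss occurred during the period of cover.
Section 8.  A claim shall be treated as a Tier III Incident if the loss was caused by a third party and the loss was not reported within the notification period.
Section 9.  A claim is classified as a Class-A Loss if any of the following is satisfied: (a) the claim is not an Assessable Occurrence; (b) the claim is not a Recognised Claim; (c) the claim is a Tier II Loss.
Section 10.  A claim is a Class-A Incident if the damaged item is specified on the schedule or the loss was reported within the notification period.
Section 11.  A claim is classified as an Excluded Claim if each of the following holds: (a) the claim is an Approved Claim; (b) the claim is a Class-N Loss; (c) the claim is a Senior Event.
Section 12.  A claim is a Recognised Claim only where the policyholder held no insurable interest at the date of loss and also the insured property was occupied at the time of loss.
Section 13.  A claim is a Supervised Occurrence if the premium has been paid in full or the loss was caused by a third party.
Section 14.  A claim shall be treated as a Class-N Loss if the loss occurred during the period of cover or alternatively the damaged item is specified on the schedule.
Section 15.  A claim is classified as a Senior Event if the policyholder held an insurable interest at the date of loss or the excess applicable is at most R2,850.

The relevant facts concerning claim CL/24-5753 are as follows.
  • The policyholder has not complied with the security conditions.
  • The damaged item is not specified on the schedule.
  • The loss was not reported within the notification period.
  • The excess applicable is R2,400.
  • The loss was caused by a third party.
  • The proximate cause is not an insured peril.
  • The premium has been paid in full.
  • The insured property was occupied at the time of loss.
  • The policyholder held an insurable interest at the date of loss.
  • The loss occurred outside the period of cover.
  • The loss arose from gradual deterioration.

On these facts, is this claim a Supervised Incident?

section 3 — Assessable Occurrence: [the policyholder has not complied with the security conditions? yes] OR [the loss was not caused by a third party? no] → satisfied.
section 12 — Recognised Claim: [the policyholder held no insurable interest at the date of loss? no] AND [the insured property was occupied at the time of loss? yes] → not satisfied.
section 7 — Tier II Loss: [the loss did not arise from gradual deterioration? no] OR [the policyholder held an insurable interest at the date of loss? yes] OR [the loss occurred during the period of cover? no] → satisfied.
section 9 — Class-A Loss: [not an Assessable Occurrence (section 3)? no] OR [not a Recognised Claim (section 12)? yes] OR [Tier II Loss (section 7)? yes] → satisfied.
section 2 — Approved Claim: [excess applicable: R2,400 ≤ R2,850? yes] OR [the premium has been paid in full? yes] → satisfied.
section 14 — Class-N Loss: [the loss occurred during the period of cover? no] OR [the damaged item is specified on the schedule? no] → not satisfied.
section 15 — Senior Event: [the policyholder held an insurable interest at the date of loss? yes] OR [excess applicable: R2,400 ≤ R2,850? yes] → satisfied.
section 11 — Excluded Claim: [Approved Claim (section 2)? yes] AND [Class-N Loss (section 14)? no] AND [Senior Event (section 15)? yes] → not satisfied.
section 4 — Critical Event: [the loss did not arise from gradual deterioration? no] AND [the loss was not caused by a third party? no] → not satisfied.
section 6 — Relevant Loss: [Critical Event (section 4)? no] OR [the loss was reported within the notification period? no] → not satisfied.
section 1 — Supervised Incident: Class-A Loss (section 9)? yes; not an Excluded Claim (section 11)? yes; Relevant Loss (section 6)? no — 2 of 3 hold (need ≥2) → satisfied.

Yes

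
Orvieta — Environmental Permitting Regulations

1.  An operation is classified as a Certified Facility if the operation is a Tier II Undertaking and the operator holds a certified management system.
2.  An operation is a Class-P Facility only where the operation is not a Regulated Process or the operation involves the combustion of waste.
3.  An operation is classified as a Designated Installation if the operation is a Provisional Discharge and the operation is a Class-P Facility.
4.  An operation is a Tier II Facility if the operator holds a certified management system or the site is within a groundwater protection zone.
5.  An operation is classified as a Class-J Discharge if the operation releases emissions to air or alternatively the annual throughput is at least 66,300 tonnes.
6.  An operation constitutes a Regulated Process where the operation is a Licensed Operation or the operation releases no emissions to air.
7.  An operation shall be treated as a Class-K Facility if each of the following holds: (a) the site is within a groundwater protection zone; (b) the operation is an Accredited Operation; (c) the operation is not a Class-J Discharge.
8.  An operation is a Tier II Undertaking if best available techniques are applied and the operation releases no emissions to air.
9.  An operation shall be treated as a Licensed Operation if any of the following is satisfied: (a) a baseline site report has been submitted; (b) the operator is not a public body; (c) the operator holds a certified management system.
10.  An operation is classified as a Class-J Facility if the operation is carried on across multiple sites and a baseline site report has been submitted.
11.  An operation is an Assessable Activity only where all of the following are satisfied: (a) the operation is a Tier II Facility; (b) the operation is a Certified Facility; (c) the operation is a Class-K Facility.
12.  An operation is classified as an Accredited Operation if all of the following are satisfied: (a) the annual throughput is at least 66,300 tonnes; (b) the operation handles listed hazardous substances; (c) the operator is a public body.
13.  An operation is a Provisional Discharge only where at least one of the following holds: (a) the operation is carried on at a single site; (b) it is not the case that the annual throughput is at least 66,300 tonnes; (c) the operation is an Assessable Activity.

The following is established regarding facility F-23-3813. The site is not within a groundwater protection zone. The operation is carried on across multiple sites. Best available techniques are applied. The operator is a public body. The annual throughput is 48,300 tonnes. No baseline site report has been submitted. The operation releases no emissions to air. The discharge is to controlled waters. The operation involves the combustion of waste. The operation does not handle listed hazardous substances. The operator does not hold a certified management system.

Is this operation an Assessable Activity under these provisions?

No

paragraph 4 — Tier II Facility: [the operator holds a certified management system? no] OR [the site is within a groundwater protection zone? no] → not satisfied.
paragraph 8 — Tier II Undertaking: [best available techniques are applied? yes] AND [the operation releases no emissions to air? yes] → satisfied.
paragraph 1 — Certified Facility: [Tier II Undertaking (paragraph 8)? yes] AND [the operator holds a certified management system? no] → not satisfied.
paragraph 12 — Accredited Operation: [annual throughput: 48,300 tonnes ≥ 66,300 tonnes? no] AND [the operation handles listed hazardous substances? no] AND [the operator is a public body? yes] → not satisfied.
paragraph 5 — Class-J Discharge: [the operation releases emissions to air? no] OR [annual throughput: 48,300 tonnes ≥ 66,300 tonnes? no] → not satisfied.
paragraph 7 — Class-K Facility: [the site is within a groundwater protection zone? no] AND [Accredited Operation (paragraph 12)? no] AND [not a Class-J Discharge (paragraph 5)? yes] → not satisfied.
paragraph 11 — Assessable Activity: [Tier II Facility (paragraph 4)? no] AND [Certified Facility (paragraph 1)? no] AND [Class-K Facility (paragraph 7)? no] → not satisfied.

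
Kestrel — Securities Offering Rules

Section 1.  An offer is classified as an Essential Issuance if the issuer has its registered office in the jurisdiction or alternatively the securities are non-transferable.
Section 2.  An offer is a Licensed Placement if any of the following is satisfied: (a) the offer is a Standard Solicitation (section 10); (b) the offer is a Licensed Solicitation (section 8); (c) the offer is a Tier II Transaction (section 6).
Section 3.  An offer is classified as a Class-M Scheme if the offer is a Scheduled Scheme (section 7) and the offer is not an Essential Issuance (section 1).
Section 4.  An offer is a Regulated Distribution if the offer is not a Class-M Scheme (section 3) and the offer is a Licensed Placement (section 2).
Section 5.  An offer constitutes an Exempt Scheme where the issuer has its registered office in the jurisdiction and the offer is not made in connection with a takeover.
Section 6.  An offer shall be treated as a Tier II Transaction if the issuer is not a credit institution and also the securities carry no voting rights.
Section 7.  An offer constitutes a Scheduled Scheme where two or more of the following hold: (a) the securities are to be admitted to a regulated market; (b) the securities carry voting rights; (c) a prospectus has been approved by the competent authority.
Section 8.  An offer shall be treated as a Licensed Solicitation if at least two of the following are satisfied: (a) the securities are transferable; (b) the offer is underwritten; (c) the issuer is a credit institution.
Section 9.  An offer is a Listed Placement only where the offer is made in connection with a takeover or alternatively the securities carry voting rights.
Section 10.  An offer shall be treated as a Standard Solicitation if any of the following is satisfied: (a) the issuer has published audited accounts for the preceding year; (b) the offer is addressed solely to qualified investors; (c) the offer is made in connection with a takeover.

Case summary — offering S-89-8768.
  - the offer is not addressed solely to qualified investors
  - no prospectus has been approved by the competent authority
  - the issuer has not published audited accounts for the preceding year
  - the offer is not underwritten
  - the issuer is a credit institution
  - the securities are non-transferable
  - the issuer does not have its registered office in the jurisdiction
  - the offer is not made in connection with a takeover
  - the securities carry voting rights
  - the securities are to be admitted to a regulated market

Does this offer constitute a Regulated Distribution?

section 7 — Scheduled Scheme: the securities are to be admitted to a regulated market? yes; the securities carry voting rights? yes; a prospectus has been approved by the competent authority? no — 2 of 3 hold (need ≥2) → satisfied.
section 1 — Essential Issuance: [the issuer has its registered office in the jurisdiction? no] OR [the securities are non-transferable? yes] → satisfied.
section 3 — Class-M Scheme: [Scheduled Scheme (section 7)? yes] AND [not an Essential Issuance (section 1)? no] → not satisfied.
section 10 — Standard Solicitation: [the issuer has published audited accounts for the preceding year? no] OR [the offer is addressed solely to qualified investors? no] OR [the offer is made in connection with a takeover? no] → not satisfied.
section 8 — Licensed Solicitation: the securities are transferable? no; the offer is underwritten? no; the issuer is a credit institution? yes — 1 of 3 hold (need ≥2) → not satisfied.
section 6 — Tier II Transaction: [the issuer is not a credit institution? no] AND [the securities carry no voting rights? no] → not satisfied.
section 2 — Licensed Placement: [Standard Solicitation (section 10)? no] OR [Licensed Solicitation (section 8)? no] OR [Tier II Transaction (section 6)? no] → not satisfied.
section 4 — Regulated Distribution: [not a Class-M Scheme (section 3)? yes] AND [Licensed Placement (section 2)? no] → not satisfied.

No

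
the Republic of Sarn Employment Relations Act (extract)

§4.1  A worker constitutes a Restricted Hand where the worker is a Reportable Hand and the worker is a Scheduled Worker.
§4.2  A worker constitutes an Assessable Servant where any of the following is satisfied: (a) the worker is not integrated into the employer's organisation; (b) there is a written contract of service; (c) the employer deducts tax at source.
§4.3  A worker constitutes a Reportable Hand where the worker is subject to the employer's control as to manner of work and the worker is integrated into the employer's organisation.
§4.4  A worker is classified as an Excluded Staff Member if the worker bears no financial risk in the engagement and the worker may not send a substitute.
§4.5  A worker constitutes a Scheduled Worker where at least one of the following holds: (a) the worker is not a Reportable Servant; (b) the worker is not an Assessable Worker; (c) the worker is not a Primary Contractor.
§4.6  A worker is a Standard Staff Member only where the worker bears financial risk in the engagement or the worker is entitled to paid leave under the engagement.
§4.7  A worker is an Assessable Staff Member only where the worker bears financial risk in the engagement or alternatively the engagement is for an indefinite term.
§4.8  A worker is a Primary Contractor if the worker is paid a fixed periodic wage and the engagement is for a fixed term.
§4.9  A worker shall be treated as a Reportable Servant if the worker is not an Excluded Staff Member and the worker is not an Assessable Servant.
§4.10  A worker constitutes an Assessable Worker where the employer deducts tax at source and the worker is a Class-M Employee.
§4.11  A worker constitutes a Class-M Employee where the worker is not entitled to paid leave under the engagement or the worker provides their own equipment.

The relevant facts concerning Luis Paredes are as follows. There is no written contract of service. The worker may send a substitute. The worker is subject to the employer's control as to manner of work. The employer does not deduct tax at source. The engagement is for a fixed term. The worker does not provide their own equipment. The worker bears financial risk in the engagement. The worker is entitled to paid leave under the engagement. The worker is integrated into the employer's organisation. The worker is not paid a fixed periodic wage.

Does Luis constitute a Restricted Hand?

Yes

Under §4.3: the worker is subject to the employer's control as to manner of work? yes; and the worker is integrated into the employer's organisation? yes. So the worker is a Reportable Hand.
Under §4.4: the worker bears no financial risk in the engagement? no; and the worker may not send a substitute? no. So the worker is not an Excluded Staff Member.
Under §4.2: the worker is not integrated into the employer's organisation? no; or there is a written contract of service? no; or the employer deducts tax at source? no. So the worker is not an Assessable Servant.
Under §4.9: not an Excluded Staff Member (§4.4)? yes; and not an Assessable Servant (§4.2)? yes. So the worker is a Reportable Servant.
Under §4.11: the worker is not entitled to paid leave under the engagement? no; or the worker provides their own equipment? no. So the worker is not a Class-M Employee.
Under §4.10: the employer deducts tax at source? no; and Class-M Employee (§4.11)? no. So the worker is not an Assessable Worker.
Under §4.8: the worker is paid a fixed periodic wage? no; and the engagement is for a fixed term? yes. So the worker is not a Primary Contractor.
Under §4.5: not a Reportable Servant (§4.9)? no; or not an Assessable Worker (§4.10)? yes; or not a Primary Contractor (§4.8)? yes. So the worker is a Scheduled Worker.
Under §4.1: Reportable Hand (§4.3)? yes; and Scheduled Worker (§4.5)? yes. So the worker is a Restricted Hand.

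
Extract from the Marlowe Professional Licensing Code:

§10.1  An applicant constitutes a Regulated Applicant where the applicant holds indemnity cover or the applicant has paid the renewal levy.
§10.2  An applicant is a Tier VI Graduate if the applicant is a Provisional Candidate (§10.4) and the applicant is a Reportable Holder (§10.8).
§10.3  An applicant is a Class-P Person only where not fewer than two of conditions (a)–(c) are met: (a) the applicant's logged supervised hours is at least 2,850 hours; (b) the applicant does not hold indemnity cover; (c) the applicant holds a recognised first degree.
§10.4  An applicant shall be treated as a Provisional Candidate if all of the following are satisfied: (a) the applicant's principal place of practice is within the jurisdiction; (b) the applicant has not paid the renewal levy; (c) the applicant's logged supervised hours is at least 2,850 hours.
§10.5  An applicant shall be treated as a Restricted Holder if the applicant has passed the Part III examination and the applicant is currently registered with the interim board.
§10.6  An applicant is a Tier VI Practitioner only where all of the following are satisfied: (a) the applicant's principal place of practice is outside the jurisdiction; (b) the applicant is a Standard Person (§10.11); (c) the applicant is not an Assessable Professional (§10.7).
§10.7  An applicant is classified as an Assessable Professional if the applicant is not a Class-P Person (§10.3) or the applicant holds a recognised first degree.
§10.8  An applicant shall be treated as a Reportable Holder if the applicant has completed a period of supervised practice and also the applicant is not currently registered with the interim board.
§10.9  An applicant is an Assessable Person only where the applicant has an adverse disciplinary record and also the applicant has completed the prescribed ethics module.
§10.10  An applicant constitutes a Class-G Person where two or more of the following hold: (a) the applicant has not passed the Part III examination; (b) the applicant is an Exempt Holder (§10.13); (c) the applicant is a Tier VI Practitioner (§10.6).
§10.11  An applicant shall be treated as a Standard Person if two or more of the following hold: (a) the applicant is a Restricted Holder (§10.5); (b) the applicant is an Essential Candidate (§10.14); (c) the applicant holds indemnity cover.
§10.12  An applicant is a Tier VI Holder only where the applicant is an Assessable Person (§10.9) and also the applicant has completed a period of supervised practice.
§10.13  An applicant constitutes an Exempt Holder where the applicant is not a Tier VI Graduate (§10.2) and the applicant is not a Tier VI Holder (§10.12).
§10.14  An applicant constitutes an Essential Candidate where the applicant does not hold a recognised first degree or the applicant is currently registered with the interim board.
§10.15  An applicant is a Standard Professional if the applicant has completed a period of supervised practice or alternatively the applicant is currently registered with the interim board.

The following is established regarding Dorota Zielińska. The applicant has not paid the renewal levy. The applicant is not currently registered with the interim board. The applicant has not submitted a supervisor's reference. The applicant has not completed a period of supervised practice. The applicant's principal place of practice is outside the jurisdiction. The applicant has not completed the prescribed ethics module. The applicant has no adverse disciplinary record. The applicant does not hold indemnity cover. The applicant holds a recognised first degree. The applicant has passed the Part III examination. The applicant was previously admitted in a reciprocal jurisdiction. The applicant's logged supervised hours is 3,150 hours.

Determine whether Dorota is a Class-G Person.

No

Under §10.4: the applicant's principal place of practice is within the jurisdiction? no; and the applicant has not paid the renewal levy? yes; and applicant's logged supervised hours: 3,150 hours ≥ 2,850 hours? yes. So the applicant is not a Provisional Candidate.
Under §10.8: the applicant has completed a period of supervised practice? no; and the applicant is not currently registered with the interim board? yes. So the applicant is not a Reportable Holder.
Under §10.2: Provisional Candidate (§10.4)? no; and Reportable Holder (§10.8)? no. So the applicant is not a Tier VI Graduate.
Under §10.9: the applicant has an adverse disciplinary record? no; and the applicant has completed the prescribed ethics module? no. So the applicant is not an Assessable Person.
Under §10.12: Assessable Person (§10.9)? no; and the applicant has completed a period of supervised practice? no. So the applicant is not a Tier VI Holder.
Under §10.13: not a Tier VI Graduate (§10.2)? yes; and not a Tier VI Holder (§10.12)? yes. So the applicant is an Exempt Holder.
Under §10.5: the applicant has passed the Part III examination? yes; and the applicant is currently registered with the interim board? no. So the applicant is not a Restricted Holder.
Under §10.14: the applicant does not hold a recognised first degree? no; or the applicant is currently registered with the interim board? no. So the applicant is not an Essential Candidate.
Under §10.11: Restricted Holder (§10.5)? no; Essential Candidate (§10.14)? no; the applicant holds indemnity cover? no — 0 of 3 hold (need ≥2) → not satisfied.
Under §10.3: applicant's logged supervised hours: 3,150 hours ≥ 2,850 hours? yes; the applicant does not hold indemnity cover? yes; the applicant holds a recognised first degree? yes — 3 of 3 hold (need ≥2) → satisfied.
Under §10.7: not a Class-P Person (§10.3)? no; or the applicant holds a recognised first degree? yes. So the applicant is an Assessable Professional.
Under §10.6: the applicant's principal place of practice is outside the jurisdiction? yes; and Standard Person (§10.11)? no; and not an Assessable Professional (§10.7)? no. So the applicant is not a Tier VI Practitioner.
Under §10.10: the applicant has not passed the Part III examination? no; Exempt Holder (§10.13)? yes; Tier VI Practitioner (§10.6)? no — 1 of 3 hold (need ≥2) → not satisfied.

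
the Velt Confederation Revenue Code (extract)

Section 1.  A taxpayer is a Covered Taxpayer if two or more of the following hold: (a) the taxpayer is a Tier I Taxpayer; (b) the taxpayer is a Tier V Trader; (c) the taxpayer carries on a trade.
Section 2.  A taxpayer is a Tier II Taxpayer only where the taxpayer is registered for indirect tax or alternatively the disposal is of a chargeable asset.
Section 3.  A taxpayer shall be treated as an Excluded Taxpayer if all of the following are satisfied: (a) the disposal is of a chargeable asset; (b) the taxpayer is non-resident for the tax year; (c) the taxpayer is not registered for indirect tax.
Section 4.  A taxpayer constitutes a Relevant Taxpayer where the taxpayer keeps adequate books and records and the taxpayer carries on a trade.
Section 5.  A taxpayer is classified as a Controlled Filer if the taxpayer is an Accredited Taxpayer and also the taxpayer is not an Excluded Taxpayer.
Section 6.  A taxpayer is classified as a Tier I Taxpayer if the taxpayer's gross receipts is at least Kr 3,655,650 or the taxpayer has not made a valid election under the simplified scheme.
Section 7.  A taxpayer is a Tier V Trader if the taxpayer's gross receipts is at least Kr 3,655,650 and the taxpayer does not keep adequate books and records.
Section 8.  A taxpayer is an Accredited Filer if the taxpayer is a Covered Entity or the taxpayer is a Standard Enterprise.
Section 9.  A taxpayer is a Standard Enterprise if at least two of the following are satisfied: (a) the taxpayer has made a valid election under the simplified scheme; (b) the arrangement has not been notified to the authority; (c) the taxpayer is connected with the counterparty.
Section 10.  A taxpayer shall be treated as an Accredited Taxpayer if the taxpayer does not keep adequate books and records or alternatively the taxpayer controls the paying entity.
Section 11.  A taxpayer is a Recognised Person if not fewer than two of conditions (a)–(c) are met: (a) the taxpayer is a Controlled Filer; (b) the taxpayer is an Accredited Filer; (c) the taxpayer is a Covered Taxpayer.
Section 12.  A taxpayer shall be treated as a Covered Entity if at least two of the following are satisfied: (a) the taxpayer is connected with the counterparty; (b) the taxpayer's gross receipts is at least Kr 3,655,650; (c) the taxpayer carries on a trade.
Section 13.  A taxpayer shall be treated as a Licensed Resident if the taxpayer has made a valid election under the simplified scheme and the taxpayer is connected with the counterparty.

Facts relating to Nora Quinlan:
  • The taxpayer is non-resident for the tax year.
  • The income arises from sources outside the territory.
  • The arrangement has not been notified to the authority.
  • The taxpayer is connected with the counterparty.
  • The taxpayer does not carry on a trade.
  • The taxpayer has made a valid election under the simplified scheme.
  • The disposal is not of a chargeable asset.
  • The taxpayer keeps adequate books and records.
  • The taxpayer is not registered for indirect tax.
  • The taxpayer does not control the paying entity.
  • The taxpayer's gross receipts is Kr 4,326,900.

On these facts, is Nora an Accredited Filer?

Yes

section 12 — Covered Entity: the taxpayer is connected with the counterparty? yes; taxpayer's gross receipts: Kr 4,326,900 ≥ Kr 3,655,650? yes; the taxpayer carries on a trade? no — 2 of 3 hold (need ≥2) → satisfied.
section 9 — Standard Enterprise: the taxpayer has made a valid election under the simplified scheme? yes; the arrangement has not been notified to the authority? yes; the taxpayer is connected with the counterparty? yes — 3 of 3 hold (need ≥2) → satisfied.
section 8 — Accredited Filer: [Covered Entity (section 12)? yes] OR [Standard Enterprise (section 9)? yes] → satisfied.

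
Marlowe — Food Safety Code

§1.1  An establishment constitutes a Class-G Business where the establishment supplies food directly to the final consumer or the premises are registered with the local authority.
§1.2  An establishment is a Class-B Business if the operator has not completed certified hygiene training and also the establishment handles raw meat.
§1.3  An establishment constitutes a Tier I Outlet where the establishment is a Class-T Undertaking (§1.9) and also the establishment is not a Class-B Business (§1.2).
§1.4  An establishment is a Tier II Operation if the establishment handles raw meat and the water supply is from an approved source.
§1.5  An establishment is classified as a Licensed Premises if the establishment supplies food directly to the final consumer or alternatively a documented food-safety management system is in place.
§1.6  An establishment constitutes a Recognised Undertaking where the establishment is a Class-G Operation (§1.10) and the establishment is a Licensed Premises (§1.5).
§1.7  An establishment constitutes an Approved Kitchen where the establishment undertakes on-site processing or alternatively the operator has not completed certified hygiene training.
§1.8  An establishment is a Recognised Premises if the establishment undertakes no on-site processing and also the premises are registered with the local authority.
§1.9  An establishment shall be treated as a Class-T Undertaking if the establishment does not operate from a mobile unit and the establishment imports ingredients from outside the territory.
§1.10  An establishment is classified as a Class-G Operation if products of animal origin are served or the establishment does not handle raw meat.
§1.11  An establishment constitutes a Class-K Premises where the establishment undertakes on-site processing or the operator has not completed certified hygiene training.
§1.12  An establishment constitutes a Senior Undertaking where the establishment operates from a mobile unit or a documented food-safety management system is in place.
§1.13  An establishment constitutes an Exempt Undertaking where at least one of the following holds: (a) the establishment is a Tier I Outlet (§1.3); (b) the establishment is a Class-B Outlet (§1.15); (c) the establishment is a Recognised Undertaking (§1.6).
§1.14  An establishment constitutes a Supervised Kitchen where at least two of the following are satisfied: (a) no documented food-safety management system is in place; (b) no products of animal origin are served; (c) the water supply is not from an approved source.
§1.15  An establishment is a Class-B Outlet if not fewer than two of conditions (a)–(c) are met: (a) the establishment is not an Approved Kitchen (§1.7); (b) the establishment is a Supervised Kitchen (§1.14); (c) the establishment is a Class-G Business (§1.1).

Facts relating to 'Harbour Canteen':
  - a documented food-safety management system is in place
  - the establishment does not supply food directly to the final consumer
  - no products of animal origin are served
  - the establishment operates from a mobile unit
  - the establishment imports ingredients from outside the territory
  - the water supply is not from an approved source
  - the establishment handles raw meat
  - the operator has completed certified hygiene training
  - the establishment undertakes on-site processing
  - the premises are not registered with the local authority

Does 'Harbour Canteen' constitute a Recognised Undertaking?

No

§1.10 — Class-G Operation: [products of animal origin are served? no] OR [the establishment does not handle raw meat? no] → not satisfied.
§1.5 — Licensed Premises: [the establishment supplies food directly to the final consumer? no] OR [a documented food-safety management system is in place? yes] → satisfied.
§1.6 — Recognised Undertaking: [Class-G Operation (§1.10)? no] AND [Licensed Premises (§1.5)? yes] → not satisfied.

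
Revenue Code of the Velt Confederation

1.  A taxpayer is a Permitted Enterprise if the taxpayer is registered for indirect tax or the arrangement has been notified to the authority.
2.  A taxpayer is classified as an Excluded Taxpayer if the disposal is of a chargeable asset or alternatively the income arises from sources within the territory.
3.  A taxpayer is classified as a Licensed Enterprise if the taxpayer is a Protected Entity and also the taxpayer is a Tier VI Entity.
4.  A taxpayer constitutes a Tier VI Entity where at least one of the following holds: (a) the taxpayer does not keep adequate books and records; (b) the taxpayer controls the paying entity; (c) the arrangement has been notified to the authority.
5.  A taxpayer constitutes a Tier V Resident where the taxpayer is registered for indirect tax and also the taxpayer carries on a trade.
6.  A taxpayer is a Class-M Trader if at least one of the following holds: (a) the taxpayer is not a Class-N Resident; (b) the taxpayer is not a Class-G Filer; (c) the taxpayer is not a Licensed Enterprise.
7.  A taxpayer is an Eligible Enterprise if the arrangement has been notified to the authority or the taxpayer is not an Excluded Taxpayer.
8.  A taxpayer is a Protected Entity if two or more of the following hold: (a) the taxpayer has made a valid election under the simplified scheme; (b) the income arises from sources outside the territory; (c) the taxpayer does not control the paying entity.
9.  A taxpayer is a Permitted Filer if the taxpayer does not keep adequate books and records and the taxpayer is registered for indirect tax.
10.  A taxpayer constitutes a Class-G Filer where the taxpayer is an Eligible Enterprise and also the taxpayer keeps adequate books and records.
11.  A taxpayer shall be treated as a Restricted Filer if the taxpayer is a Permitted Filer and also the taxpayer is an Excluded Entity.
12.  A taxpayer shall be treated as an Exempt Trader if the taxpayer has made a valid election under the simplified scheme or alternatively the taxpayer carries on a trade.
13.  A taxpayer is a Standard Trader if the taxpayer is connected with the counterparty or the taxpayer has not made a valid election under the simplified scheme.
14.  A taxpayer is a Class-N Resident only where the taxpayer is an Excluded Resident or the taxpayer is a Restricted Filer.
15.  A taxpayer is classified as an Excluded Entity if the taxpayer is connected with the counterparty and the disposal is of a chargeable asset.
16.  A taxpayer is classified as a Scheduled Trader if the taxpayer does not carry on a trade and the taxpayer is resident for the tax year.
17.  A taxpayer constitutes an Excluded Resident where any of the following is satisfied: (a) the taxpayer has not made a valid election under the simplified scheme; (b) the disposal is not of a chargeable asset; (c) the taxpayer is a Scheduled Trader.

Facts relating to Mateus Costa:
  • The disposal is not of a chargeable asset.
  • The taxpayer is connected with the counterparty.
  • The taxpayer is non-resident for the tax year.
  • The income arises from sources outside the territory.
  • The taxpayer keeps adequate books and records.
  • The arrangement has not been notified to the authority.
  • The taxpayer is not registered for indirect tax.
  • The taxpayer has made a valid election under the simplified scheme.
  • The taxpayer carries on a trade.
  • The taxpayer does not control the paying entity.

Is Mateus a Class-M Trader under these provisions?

paragraph 16 — Scheduled Trader: [the taxpayer does not carry on a trade? no] AND [the taxpayer is resident for the tax year? no] → not satisfied.
paragraph 17 — Excluded Resident: [the taxpayer has not made a valid election under the simplified scheme? no] OR [the disposal is not of a chargeable asset? yes] OR [Scheduled Trader (paragraph 16)? no] → satisfied.
paragraph 9 — Permitted Filer: [the taxpayer does not keep adequate books and records? no] AND [the taxpayer is registered for indirect tax? no] → not satisfied.
paragraph 15 — Excluded Entity: [the taxpayer is connected with the counterparty? yes] AND [the disposal is of a chargeable asset? no] → not satisfied.
paragraph 11 — Restricted Filer: [Permitted Filer (paragraph 9)? no] AND [Excluded Entity (paragraph 15)? no] → not satisfied.
paragraph 14 — Class-N Resident: [Excluded Resident (paragraph 17)? yes] OR [Restricted Filer (paragraph 11)? no] → satisfied.
paragraph 2 — Excluded Taxpayer: [the disposal is of a chargeable asset? no] OR [the income arises from sources within the territory? no] → not satisfied.
paragraph 7 — Eligible Enterprise: [the arrangement has been notified to the authority? no] OR [not an Excluded Taxpayer (paragraph 2)? yes] → satisfied.
paragraph 10 — Class-G Filer: [Eligible Enterprise (paragraph 7)? yes] AND [the taxpayer keeps adequate books and records? yes] → satisfied.
paragraph 8 — Protected Entity: the taxpayer has made a valid election under the simplified scheme? yes; the income arises from sources outside the territory? yes; the taxpayer does not control the paying entity? yes — 3 of 3 hold (need ≥2) → satisfied.
paragraph 4 — Tier VI Entity: [the taxpayer does not keep adequate books and records? no] OR [the taxpayer controls the paying entity? no] OR [the arrangement has been notified to the authority? no] → not satisfied.
paragraph 3 — Licensed Enterprise: [Protected Entity (paragraph 8)? yes] AND [Tier VI Entity (paragraph 4)? no] → not satisfied.
paragraph 6 — Class-M Trader: [not a Class-N Resident (paragraph 14)? no] OR [not a Class-G Filer (paragraph 10)? no] OR [not a Licensed Enterprise (paragraph 3)? yes] → satisfied.

Yes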